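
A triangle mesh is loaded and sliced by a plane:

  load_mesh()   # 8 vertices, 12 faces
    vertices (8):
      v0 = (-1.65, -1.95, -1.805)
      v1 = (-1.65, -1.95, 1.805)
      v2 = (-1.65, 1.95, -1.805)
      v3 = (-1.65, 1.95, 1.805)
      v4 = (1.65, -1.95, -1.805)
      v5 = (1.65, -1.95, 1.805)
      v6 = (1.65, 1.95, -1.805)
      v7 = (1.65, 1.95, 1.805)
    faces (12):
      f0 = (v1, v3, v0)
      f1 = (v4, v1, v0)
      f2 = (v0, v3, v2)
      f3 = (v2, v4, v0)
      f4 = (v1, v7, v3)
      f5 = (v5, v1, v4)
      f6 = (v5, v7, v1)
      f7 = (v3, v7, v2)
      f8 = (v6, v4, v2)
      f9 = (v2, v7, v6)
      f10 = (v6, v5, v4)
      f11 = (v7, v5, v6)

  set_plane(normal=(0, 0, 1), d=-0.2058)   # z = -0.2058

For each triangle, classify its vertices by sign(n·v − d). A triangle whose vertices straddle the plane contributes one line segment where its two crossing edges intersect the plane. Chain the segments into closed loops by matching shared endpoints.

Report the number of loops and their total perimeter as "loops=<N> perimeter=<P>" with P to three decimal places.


loops=1 perimeter=14.400

Straddling triangles (8 of 12):
  (v1,v3,v0) [++-] → (-1.65, -0.222332, -0.2058)–(-1.65, -1.95, -0.2058)  len=1.7277
  (v4,v1,v0) [-+-] → (0.188127, -1.95, -0.2058)–(-1.65, -1.95, -0.2058)  len=1.8381
  (v0,v3,v2) [-+-] → (-1.65, -0.222332, -0.2058)–(-1.65, 1.95, -0.2058)  len=2.1723
  (v5,v1,v4) [++-] → (0.188127, -1.95, -0.2058)–(1.65, -1.95, -0.2058)  len=1.4619
  (v3,v7,v2) [++-] → (-0.188127, 1.95, -0.2058)–(-1.65, 1.95, -0.2058)  len=1.4619
  (v2,v7,v6) [-+-] → (-0.188127, 1.95, -0.2058)–(1.65, 1.95, -0.2058)  len=1.8381
  (v6,v5,v4) [-+-] → (1.65, 0.222332, -0.2058)–(1.65, -1.95, -0.2058)  len=2.1723
  (v7,v5,v6) [++-] → (1.65, 0.222332, -0.2058)–(1.65, 1.95, -0.2058)  len=1.7277

Chained into 1 loop(s):
  loop 1: 8 segments, perimeter = 14.4000
Total perimeter = 14.400


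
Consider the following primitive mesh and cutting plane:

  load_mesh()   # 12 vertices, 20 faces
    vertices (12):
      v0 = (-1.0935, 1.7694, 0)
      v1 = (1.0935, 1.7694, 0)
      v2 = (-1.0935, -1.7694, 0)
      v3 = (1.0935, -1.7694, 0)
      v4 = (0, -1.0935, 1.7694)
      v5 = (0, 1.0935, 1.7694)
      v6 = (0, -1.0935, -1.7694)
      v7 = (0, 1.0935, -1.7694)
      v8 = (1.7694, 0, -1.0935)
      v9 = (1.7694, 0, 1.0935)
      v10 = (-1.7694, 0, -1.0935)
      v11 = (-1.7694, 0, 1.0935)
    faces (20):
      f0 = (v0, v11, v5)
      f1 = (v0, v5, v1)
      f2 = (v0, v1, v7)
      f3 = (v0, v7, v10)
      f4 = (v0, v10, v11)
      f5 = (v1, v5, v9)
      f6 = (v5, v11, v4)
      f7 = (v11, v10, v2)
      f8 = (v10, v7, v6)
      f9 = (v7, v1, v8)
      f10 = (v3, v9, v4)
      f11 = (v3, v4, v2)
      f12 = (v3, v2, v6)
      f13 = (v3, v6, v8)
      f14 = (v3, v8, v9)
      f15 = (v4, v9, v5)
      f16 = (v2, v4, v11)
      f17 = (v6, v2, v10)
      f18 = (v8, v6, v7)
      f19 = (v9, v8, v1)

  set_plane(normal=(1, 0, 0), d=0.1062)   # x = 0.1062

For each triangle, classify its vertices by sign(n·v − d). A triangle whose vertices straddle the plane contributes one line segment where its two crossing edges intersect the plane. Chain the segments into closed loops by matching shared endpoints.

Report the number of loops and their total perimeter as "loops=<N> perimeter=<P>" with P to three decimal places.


loops=1 perimeter=11.695

Straddling triangles (10 of 20):
  (v0,v5,v1) [--+] → (0.1062, 1.15914, 1.59756)–(0.1062, 1.7694, 0)  len=1.7101
  (v0,v1,v7) [-+-] → (0.1062, 1.7694, 0)–(0.1062, 1.15914, -1.59756)  len=1.7101
  (v1,v5,v9) [+-+] → (0.1062, 1.15914, 1.59756)–(0.1062, 1.02787, 1.72883)  len=0.1857
  (v7,v1,v8) [-++] → (0.1062, 1.15914, -1.59756)–(0.1062, 1.02787, -1.72883)  len=0.1857
  (v3,v9,v4) [++-] → (0.1062, -1.02787, 1.72883)–(0.1062, -1.15914, 1.59756)  len=0.1857
  (v3,v4,v2) [+--] → (0.1062, -1.15914, 1.59756)–(0.1062, -1.7694, 0)  len=1.7101
  (v3,v2,v6) [+--] → (0.1062, -1.7694, 0)–(0.1062, -1.15914, -1.59756)  len=1.7101
  (v3,v6,v8) [+-+] → (0.1062, -1.15914, -1.59756)–(0.1062, -1.02787, -1.72883)  len=0.1857
  (v4,v9,v5) [-+-] → (0.1062, -1.02787, 1.72883)–(0.1062, 1.02787, 1.72883)  len=2.0557
  (v8,v6,v7) [+--] → (0.1062, -1.02787, -1.72883)–(0.1062, 1.02787, -1.72883)  len=2.0557

Chained into 1 loop(s):
  loop 1: 10 segments, perimeter = 11.6947
Total perimeter = 11.695


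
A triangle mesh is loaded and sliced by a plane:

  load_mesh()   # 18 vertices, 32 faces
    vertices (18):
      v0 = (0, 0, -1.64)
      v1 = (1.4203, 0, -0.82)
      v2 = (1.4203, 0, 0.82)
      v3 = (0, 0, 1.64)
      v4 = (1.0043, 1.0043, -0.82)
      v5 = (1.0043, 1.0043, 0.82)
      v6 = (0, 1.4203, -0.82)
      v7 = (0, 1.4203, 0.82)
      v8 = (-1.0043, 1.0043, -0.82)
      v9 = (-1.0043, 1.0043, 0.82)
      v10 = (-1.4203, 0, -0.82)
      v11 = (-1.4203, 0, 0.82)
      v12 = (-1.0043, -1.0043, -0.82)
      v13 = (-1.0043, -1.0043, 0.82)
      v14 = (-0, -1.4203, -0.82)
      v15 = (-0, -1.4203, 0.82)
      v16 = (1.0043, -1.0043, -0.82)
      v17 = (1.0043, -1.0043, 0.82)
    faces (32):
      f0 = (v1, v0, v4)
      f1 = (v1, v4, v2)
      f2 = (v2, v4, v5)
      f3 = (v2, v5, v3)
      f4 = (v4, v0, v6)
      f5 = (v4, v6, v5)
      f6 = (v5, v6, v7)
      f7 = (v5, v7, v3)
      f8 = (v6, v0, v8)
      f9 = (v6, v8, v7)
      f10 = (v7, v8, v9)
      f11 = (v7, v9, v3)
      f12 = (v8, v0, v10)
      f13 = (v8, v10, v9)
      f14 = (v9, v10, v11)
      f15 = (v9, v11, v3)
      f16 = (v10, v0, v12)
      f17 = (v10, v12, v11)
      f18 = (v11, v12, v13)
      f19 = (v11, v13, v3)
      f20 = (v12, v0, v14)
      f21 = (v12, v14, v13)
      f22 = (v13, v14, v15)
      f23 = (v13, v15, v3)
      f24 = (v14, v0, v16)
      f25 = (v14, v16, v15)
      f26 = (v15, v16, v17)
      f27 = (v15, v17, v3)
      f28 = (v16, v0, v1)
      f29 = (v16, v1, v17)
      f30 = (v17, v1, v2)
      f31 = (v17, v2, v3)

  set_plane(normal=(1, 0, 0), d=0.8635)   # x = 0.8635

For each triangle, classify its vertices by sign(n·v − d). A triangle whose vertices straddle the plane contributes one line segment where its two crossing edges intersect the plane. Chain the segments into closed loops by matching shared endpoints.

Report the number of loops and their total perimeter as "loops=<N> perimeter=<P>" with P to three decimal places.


loops=1 perimeter=7.751

Straddling triangles (12 of 32):
  (v1,v0,v4) [+-+] → (0.8635, 0, -1.14146)–(0.8635, 0.8635, -0.934962)  len=0.8878
  (v2,v5,v3) [++-] → (0.8635, 0.8635, 0.934962)–(0.8635, 0, 1.14146)  len=0.8878
  (v4,v0,v6) [+--] → (0.8635, 0.8635, -0.934962)–(0.8635, 1.06262, -0.82)  len=0.2299
  (v4,v6,v5) [+-+] → (0.8635, 1.06262, -0.82)–(0.8635, 1.06262, 0.590077)  len=1.4101
  (v5,v6,v7) [+--] → (0.8635, 1.06262, 0.590077)–(0.8635, 1.06262, 0.82)  len=0.2299
  (v5,v7,v3) [+--] → (0.8635, 1.06262, 0.82)–(0.8635, 0.8635, 0.934962)  len=0.2299
  (v14,v0,v16) [--+] → (0.8635, -0.8635, -0.934962)–(0.8635, -1.06262, -0.82)  len=0.2299
  (v14,v16,v15) [-+-] → (0.8635, -1.06262, -0.82)–(0.8635, -1.06262, -0.590077)  len=0.2299
  (v15,v16,v17) [-++] → (0.8635, -1.06262, -0.590077)–(0.8635, -1.06262, 0.82)  len=1.4101
  (v15,v17,v3) [-+-] → (0.8635, -1.06262, 0.82)–(0.8635, -0.8635, 0.934962)  len=0.2299
  (v16,v0,v1) [+-+] → (0.8635, -0.8635, -0.934962)–(0.8635, 0, -1.14146)  len=0.8878
  (v17,v2,v3) [++-] → (0.8635, 0, 1.14146)–(0.8635, -0.8635, 0.934962)  len=0.8878

Chained into 1 loop(s):
  loop 1: 12 segments, perimeter = 7.7511
Total perimeter = 7.751


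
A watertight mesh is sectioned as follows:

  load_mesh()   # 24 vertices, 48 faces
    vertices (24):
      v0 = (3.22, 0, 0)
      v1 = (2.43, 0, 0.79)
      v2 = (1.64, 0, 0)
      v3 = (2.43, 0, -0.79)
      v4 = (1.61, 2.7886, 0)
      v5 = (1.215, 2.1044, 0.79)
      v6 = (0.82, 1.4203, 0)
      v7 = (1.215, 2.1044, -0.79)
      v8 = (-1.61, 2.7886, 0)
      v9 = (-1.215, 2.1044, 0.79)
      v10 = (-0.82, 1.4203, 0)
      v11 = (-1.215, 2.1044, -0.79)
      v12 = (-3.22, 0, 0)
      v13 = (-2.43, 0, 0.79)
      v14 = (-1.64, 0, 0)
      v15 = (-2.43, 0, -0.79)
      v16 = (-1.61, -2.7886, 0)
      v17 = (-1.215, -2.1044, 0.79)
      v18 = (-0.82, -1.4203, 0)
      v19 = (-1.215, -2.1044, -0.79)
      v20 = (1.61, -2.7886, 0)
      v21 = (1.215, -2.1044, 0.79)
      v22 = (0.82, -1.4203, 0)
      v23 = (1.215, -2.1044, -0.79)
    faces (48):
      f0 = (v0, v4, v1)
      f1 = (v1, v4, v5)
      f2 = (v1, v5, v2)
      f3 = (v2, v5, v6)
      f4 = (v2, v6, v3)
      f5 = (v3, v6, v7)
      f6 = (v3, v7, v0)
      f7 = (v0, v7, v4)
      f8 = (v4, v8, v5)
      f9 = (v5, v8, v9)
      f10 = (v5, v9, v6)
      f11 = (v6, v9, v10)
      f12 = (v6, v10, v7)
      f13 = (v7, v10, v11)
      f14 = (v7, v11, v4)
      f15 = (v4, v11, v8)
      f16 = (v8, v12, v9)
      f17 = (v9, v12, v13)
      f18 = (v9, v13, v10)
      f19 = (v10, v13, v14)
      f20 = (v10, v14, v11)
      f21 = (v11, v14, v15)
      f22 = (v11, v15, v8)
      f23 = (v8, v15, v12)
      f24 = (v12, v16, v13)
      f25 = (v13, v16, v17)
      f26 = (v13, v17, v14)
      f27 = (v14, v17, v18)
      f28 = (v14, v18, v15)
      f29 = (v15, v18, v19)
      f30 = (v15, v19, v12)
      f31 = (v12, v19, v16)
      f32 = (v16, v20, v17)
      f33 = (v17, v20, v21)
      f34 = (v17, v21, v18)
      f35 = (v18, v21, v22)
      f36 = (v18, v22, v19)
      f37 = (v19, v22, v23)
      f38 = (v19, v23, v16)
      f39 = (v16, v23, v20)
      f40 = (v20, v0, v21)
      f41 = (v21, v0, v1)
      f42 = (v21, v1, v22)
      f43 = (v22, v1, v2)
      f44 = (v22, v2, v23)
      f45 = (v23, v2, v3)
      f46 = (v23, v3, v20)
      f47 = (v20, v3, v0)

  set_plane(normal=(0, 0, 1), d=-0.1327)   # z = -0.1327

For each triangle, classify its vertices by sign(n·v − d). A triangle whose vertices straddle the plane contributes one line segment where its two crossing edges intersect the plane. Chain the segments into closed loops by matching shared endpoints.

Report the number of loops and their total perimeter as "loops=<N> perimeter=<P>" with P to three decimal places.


Straddling triangles (24 of 48):
  (v2,v6,v3) [++-] → (1.09044, 1.18173, -0.1327)–(1.7727, 0, -0.1327)  len=1.3645
  (v3,v6,v7) [-+-] → (1.09044, 1.18173, -0.1327)–(0.88635, 1.53521, -0.1327)  len=0.4082
  (v3,v7,v0) [--+] → (2.88321, 0.353486, -0.1327)–(3.0873, 0, -0.1327)  len=0.4082
  (v0,v7,v4) [+-+] → (2.88321, 0.353486, -0.1327)–(1.54365, 2.67367, -0.1327)  len=2.6791
  (v6,v10,v7) [++-] → (-0.478172, 1.53521, -0.1327)–(0.88635, 1.53521, -0.1327)  len=1.3645
  (v7,v10,v11) [-+-] → (-0.478172, 1.53521, -0.1327)–(-0.88635, 1.53521, -0.1327)  len=0.4082
  (v7,v11,v4) [--+] → (1.13547, 2.67367, -0.1327)–(1.54365, 2.67367, -0.1327)  len=0.4082
  (v4,v11,v8) [+-+] → (1.13547, 2.67367, -0.1327)–(-1.54365, 2.67367, -0.1327)  len=2.6791
  (v10,v14,v11) [++-] → (-1.56861, 0.353486, -0.1327)–(-0.88635, 1.53521, -0.1327)  len=1.3645
  (v11,v14,v15) [-+-] → (-1.56861, 0.353486, -0.1327)–(-1.7727, 0, -0.1327)  len=0.4082
  (v11,v15,v8) [--+] → (-1.74774, 2.32019, -0.1327)–(-1.54365, 2.67367, -0.1327)  len=0.4082
  (v8,v15,v12) [+-+] → (-1.74774, 2.32019, -0.1327)–(-3.0873, 0, -0.1327)  len=2.6791
  (v14,v18,v15) [++-] → (-1.09044, -1.18173, -0.1327)–(-1.7727, 0, -0.1327)  len=1.3645
  (v15,v18,v19) [-+-] → (-1.09044, -1.18173, -0.1327)–(-0.88635, -1.53521, -0.1327)  len=0.4082
  (v15,v19,v12) [--+] → (-2.88321, -0.353486, -0.1327)–(-3.0873, 0, -0.1327)  len=0.4082
  (v12,v19,v16) [+-+] → (-2.88321, -0.353486, -0.1327)–(-1.54365, -2.67367, -0.1327)  len=2.6791
  (v18,v22,v19) [++-] → (0.478172, -1.53521, -0.1327)–(-0.88635, -1.53521, -0.1327)  len=1.3645
  (v19,v22,v23) [-+-] → (0.478172, -1.53521, -0.1327)–(0.88635, -1.53521, -0.1327)  len=0.4082
  (v19,v23,v16) [--+] → (-1.13547, -2.67367, -0.1327)–(-1.54365, -2.67367, -0.1327)  len=0.4082
  (v16,v23,v20) [+-+] → (-1.13547, -2.67367, -0.1327)–(1.54365, -2.67367, -0.1327)  len=2.6791
  (v22,v2,v23) [++-] → (1.56861, -0.353486, -0.1327)–(0.88635, -1.53521, -0.1327)  len=1.3645
  (v23,v2,v3) [-+-] → (1.56861, -0.353486, -0.1327)–(1.7727, 0, -0.1327)  len=0.4082
  (v23,v3,v20) [--+] → (1.74774, -2.32019, -0.1327)–(1.54365, -2.67367, -0.1327)  len=0.4082
  (v20,v3,v0) [+-+] → (1.74774, -2.32019, -0.1327)–(3.0873, 0, -0.1327)  len=2.6791

Chained into 2 loop(s):
  loop 1: 12 segments, perimeter = 10.6362
  loop 2: 12 segments, perimeter = 18.5238
Total perimeter = 29.160

loops=2 perimeter=29.160


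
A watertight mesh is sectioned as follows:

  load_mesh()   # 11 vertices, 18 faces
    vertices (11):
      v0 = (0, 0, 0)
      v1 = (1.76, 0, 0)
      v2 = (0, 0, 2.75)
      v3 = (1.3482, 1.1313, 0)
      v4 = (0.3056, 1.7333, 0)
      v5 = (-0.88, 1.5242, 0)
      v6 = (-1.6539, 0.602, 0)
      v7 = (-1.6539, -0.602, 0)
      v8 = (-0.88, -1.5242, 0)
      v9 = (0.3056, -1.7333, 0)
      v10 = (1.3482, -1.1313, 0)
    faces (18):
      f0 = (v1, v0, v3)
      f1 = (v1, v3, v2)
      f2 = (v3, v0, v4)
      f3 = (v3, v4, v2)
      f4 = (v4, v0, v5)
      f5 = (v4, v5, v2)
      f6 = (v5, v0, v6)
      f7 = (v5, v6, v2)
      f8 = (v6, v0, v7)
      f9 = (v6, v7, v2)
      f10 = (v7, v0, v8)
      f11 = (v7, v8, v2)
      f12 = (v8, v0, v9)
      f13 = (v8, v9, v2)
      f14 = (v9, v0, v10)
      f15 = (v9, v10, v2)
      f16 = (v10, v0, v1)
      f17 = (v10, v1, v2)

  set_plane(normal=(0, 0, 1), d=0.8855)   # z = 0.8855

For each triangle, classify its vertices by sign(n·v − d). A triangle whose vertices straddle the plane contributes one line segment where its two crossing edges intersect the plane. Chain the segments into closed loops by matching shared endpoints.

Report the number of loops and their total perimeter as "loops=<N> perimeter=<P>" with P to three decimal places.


Straddling triangles (9 of 18):
  (v1,v3,v2) [--+] → (0.91408, 0.767021, 0.8855)–(1.19328, 0, 0.8855)  len=0.8163
  (v3,v4,v2) [--+] → (0.207197, 1.17518, 0.8855)–(0.91408, 0.767021, 0.8855)  len=0.8163
  (v4,v5,v2) [--+] → (-0.59664, 1.03341, 0.8855)–(0.207197, 1.17518, 0.8855)  len=0.8162
  (v5,v6,v2) [--+] → (-1.12134, 0.408156, 0.8855)–(-0.59664, 1.03341, 0.8855)  len=0.8162
  (v6,v7,v2) [--+] → (-1.12134, -0.408156, 0.8855)–(-1.12134, 0.408156, 0.8855)  len=0.8163
  (v7,v8,v2) [--+] → (-0.59664, -1.03341, 0.8855)–(-1.12134, -0.408156, 0.8855)  len=0.8162
  (v8,v9,v2) [--+] → (0.207197, -1.17518, 0.8855)–(-0.59664, -1.03341, 0.8855)  len=0.8162
  (v9,v10,v2) [--+] → (0.91408, -0.767021, 0.8855)–(0.207197, -1.17518, 0.8855)  len=0.8163
  (v10,v1,v2) [--+] → (1.19328, 0, 0.8855)–(0.91408, -0.767021, 0.8855)  len=0.8163

Chained into 1 loop(s):
  loop 1: 9 segments, perimeter = 7.3463
Total perimeter = 7.346

loops=1 perimeter=7.346


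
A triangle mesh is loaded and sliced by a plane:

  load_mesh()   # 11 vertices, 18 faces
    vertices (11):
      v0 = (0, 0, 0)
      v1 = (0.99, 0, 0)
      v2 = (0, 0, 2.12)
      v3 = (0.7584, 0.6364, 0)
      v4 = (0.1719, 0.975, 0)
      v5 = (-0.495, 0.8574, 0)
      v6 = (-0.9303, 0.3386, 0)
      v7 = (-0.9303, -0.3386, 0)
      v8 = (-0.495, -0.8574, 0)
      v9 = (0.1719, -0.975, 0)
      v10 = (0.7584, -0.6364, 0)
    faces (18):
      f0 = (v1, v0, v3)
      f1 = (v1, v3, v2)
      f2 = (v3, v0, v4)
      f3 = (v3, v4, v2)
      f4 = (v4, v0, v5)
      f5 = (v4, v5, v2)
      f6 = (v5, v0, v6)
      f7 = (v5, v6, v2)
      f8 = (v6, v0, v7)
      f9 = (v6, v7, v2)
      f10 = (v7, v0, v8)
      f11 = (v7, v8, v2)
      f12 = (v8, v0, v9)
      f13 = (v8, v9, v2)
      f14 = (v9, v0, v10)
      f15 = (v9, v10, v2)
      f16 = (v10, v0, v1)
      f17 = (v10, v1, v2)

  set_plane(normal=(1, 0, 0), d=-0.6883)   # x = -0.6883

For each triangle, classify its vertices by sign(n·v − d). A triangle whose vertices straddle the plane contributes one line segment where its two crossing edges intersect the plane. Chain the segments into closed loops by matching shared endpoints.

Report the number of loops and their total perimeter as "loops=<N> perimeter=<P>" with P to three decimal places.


loops=1 perimeter=3.091

Straddling triangles (6 of 18):
  (v5,v0,v6) [++-] → (-0.6883, 0.25052, 0)–(-0.6883, 0.627021, 0)  len=0.3765
  (v5,v6,v2) [+-+] → (-0.6883, 0.627021, 0)–(-0.6883, 0.25052, 0.551478)  len=0.6677
  (v6,v0,v7) [-+-] → (-0.6883, 0.25052, 0)–(-0.6883, -0.25052, 0)  len=0.5010
  (v6,v7,v2) [--+] → (-0.6883, -0.25052, 0.551478)–(-0.6883, 0.25052, 0.551478)  len=0.5010
  (v7,v0,v8) [-++] → (-0.6883, -0.25052, 0)–(-0.6883, -0.627021, 0)  len=0.3765
  (v7,v8,v2) [-++] → (-0.6883, -0.627021, 0)–(-0.6883, -0.25052, 0.551478)  len=0.6677

Chained into 1 loop(s):
  loop 1: 6 segments, perimeter = 3.0906
Total perimeter = 3.091


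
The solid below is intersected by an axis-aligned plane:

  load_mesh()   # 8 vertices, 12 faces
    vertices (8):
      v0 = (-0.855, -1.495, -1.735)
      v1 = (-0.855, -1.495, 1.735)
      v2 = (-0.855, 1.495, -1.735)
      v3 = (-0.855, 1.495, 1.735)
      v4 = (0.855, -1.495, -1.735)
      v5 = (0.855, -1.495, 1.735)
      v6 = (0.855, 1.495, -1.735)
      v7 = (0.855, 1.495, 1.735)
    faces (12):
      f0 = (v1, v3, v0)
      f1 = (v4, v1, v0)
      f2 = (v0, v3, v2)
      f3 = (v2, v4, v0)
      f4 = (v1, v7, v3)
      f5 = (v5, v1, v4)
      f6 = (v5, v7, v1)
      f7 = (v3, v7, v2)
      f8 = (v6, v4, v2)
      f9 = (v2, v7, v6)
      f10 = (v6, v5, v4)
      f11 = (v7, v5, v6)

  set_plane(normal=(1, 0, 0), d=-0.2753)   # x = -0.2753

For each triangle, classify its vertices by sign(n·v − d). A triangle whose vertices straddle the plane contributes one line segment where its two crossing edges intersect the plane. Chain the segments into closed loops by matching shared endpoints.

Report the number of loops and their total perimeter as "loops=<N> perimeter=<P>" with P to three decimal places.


loops=1 perimeter=12.920

Straddling triangles (8 of 12):
  (v4,v1,v0) [+--] → (-0.2753, -1.495, 0.55865)–(-0.2753, -1.495, -1.735)  len=2.2936
  (v2,v4,v0) [-+-] → (-0.2753, 0.481373, -1.735)–(-0.2753, -1.495, -1.735)  len=1.9764
  (v1,v7,v3) [-+-] → (-0.2753, -0.481373, 1.735)–(-0.2753, 1.495, 1.735)  len=1.9764
  (v5,v1,v4) [+-+] → (-0.2753, -1.495, 1.735)–(-0.2753, -1.495, 0.55865)  len=1.1764
  (v5,v7,v1) [++-] → (-0.2753, -0.481373, 1.735)–(-0.2753, -1.495, 1.735)  len=1.0136
  (v3,v7,v2) [-+-] → (-0.2753, 1.495, 1.735)–(-0.2753, 1.495, -0.55865)  len=2.2936
  (v6,v4,v2) [++-] → (-0.2753, 0.481373, -1.735)–(-0.2753, 1.495, -1.735)  len=1.0136
  (v2,v7,v6) [-++] → (-0.2753, 1.495, -0.55865)–(-0.2753, 1.495, -1.735)  len=1.1764

Chained into 1 loop(s):
  loop 1: 8 segments, perimeter = 12.9200
Total perimeter = 12.920


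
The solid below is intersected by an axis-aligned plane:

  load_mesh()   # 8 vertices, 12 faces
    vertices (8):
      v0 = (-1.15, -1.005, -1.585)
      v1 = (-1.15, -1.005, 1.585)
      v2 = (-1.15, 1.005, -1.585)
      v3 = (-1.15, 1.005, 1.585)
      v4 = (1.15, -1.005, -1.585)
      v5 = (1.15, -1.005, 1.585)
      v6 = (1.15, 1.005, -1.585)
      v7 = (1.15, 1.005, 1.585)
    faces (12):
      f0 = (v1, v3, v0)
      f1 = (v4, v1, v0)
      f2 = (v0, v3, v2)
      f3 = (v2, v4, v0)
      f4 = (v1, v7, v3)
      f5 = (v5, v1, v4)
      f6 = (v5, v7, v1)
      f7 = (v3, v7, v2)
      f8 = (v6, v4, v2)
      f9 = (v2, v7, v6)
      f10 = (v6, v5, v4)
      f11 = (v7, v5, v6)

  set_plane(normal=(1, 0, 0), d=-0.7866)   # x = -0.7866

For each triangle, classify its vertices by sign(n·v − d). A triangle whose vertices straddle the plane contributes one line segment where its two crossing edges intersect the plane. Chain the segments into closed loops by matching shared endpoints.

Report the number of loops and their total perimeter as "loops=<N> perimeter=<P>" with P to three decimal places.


Straddling triangles (8 of 12):
  (v4,v1,v0) [+--] → (-0.7866, -1.005, 1.08414)–(-0.7866, -1.005, -1.585)  len=2.6691
  (v2,v4,v0) [-+-] → (-0.7866, 0.68742, -1.585)–(-0.7866, -1.005, -1.585)  len=1.6924
  (v1,v7,v3) [-+-] → (-0.7866, -0.68742, 1.585)–(-0.7866, 1.005, 1.585)  len=1.6924
  (v5,v1,v4) [+-+] → (-0.7866, -1.005, 1.585)–(-0.7866, -1.005, 1.08414)  len=0.5009
  (v5,v7,v1) [++-] → (-0.7866, -0.68742, 1.585)–(-0.7866, -1.005, 1.585)  len=0.3176
  (v3,v7,v2) [-+-] → (-0.7866, 1.005, 1.585)–(-0.7866, 1.005, -1.08414)  len=2.6691
  (v6,v4,v2) [++-] → (-0.7866, 0.68742, -1.585)–(-0.7866, 1.005, -1.585)  len=0.3176
  (v2,v7,v6) [-++] → (-0.7866, 1.005, -1.08414)–(-0.7866, 1.005, -1.585)  len=0.5009

Chained into 1 loop(s):
  loop 1: 8 segments, perimeter = 10.3600
Total perimeter = 10.360

loops=1 perimeter=10.360


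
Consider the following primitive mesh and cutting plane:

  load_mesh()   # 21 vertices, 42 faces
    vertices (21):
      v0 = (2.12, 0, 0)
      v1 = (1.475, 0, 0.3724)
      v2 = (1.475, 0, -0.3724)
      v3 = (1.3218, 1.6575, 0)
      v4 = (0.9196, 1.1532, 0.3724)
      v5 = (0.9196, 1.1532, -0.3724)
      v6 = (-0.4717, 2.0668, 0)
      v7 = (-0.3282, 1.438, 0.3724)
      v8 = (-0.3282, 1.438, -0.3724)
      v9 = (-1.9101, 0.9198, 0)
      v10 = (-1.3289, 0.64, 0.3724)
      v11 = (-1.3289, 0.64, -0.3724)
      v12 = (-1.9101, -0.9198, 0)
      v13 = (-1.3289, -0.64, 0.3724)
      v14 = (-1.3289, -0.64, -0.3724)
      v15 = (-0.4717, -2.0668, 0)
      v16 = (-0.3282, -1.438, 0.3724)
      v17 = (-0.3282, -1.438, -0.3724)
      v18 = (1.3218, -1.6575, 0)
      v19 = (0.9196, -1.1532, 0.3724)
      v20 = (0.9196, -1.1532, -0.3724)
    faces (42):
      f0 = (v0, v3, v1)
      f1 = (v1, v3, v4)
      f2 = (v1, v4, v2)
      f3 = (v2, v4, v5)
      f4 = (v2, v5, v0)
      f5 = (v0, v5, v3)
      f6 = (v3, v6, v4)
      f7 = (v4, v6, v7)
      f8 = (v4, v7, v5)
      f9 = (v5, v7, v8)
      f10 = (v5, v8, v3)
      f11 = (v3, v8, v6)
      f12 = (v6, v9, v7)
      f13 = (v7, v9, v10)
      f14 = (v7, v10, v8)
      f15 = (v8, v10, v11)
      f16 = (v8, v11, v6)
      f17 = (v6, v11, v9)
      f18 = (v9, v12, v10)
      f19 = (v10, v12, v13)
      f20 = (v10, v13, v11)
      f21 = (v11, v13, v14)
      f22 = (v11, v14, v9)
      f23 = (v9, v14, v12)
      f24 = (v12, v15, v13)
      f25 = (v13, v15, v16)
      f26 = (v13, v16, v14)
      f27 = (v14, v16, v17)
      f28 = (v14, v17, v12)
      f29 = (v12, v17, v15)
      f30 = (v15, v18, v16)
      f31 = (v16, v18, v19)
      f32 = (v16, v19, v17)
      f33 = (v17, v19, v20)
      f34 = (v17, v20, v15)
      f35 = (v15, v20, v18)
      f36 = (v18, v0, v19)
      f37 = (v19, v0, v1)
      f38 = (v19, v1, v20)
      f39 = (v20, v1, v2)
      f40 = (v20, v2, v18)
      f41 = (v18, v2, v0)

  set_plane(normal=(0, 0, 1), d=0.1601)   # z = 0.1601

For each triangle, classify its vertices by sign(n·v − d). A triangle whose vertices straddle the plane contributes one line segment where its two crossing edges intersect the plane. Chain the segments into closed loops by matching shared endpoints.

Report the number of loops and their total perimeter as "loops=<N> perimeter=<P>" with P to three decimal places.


loops=2 perimeter=20.153

Straddling triangles (28 of 42):
  (v0,v3,v1) [--+] → (1.38766, 0.944917, 0.1601)–(1.84271, 0, 0.1601)  len=1.0488
  (v1,v3,v4) [+-+] → (1.38766, 0.944917, 0.1601)–(1.14889, 1.44069, 0.1601)  len=0.5503
  (v1,v4,v2) [++-] → (1.07791, 0.824488, 0.1601)–(1.475, 0, 0.1601)  len=0.9151
  (v2,v4,v5) [-+-] → (1.07791, 0.824488, 0.1601)–(0.9196, 1.1532, 0.1601)  len=0.3648
  (v3,v6,v4) [--+] → (0.126439, 1.67403, 0.1601)–(1.14889, 1.44069, 0.1601)  len=1.0487
  (v4,v6,v7) [+-+] → (0.126439, 1.67403, 0.1601)–(-0.410007, 1.79647, 0.1601)  len=0.5502
  (v4,v7,v5) [++-] → (0.0274766, 1.35682, 0.1601)–(0.9196, 1.1532, 0.1601)  len=0.9151
  (v5,v7,v8) [-+-] → (0.0274766, 1.35682, 0.1601)–(-0.3282, 1.438, 0.1601)  len=0.3648
  (v6,v9,v7) [--+] → (-1.23002, 1.14258, 0.1601)–(-0.410007, 1.79647, 0.1601)  len=1.0488
  (v7,v9,v10) [+-+] → (-1.23002, 1.14258, 0.1601)–(-1.66023, 0.79951, 0.1601)  len=0.5503
  (v7,v10,v8) [++-] → (-1.04366, 0.867464, 0.1601)–(-0.3282, 1.438, 0.1601)  len=0.9151
  (v8,v10,v11) [-+-] → (-1.04366, 0.867464, 0.1601)–(-1.3289, 0.64, 0.1601)  len=0.3648
  (v9,v12,v10) [--+] → (-1.66023, -0.24922, 0.1601)–(-1.66023, 0.79951, 0.1601)  len=1.0487
  (v10,v12,v13) [+-+] → (-1.66023, -0.24922, 0.1601)–(-1.66023, -0.79951, 0.1601)  len=0.5503
  (v10,v13,v11) [++-] → (-1.3289, -0.275145, 0.1601)–(-1.3289, 0.64, 0.1601)  len=0.9151
  (v11,v13,v14) [-+-] → (-1.3289, -0.275145, 0.1601)–(-1.3289, -0.64, 0.1601)  len=0.3649
  (v12,v15,v13) [--+] → (-0.840222, -1.4534, 0.1601)–(-1.66023, -0.79951, 0.1601)  len=1.0488
  (v13,v15,v16) [+-+] → (-0.840222, -1.4534, 0.1601)–(-0.410007, -1.79647, 0.1601)  len=0.5503
  (v13,v16,v14) [++-] → (-0.613442, -1.21054, 0.1601)–(-1.3289, -0.64, 0.1601)  len=0.9151
  (v14,v16,v17) [-+-] → (-0.613442, -1.21054, 0.1601)–(-0.3282, -1.438, 0.1601)  len=0.3648
  (v15,v18,v16) [--+] → (0.612442, -1.56313, 0.1601)–(-0.410007, -1.79647, 0.1601)  len=1.0487
  (v16,v18,v19) [+-+] → (0.612442, -1.56313, 0.1601)–(1.14889, -1.44069, 0.1601)  len=0.5502
  (v16,v19,v17) [++-] → (0.563923, -1.23438, 0.1601)–(-0.3282, -1.438, 0.1601)  len=0.9151
  (v17,v19,v20) [-+-] → (0.563923, -1.23438, 0.1601)–(0.9196, -1.1532, 0.1601)  len=0.3648
  (v18,v0,v19) [--+] → (1.60393, -0.495777, 0.1601)–(1.14889, -1.44069, 0.1601)  len=1.0488
  (v19,v0,v1) [+-+] → (1.60393, -0.495777, 0.1601)–(1.84271, 0, 0.1601)  len=0.5503
  (v19,v1,v20) [++-] → (1.31669, -0.328712, 0.1601)–(0.9196, -1.1532, 0.1601)  len=0.9151
  (v20,v1,v2) [-+-] → (1.31669, -0.328712, 0.1601)–(1.475, 0, 0.1601)  len=0.3648

Chained into 2 loop(s):
  loop 1: 14 segments, perimeter = 11.1932
  loop 2: 14 segments, perimeter = 8.9596
Total perimeter = 20.153


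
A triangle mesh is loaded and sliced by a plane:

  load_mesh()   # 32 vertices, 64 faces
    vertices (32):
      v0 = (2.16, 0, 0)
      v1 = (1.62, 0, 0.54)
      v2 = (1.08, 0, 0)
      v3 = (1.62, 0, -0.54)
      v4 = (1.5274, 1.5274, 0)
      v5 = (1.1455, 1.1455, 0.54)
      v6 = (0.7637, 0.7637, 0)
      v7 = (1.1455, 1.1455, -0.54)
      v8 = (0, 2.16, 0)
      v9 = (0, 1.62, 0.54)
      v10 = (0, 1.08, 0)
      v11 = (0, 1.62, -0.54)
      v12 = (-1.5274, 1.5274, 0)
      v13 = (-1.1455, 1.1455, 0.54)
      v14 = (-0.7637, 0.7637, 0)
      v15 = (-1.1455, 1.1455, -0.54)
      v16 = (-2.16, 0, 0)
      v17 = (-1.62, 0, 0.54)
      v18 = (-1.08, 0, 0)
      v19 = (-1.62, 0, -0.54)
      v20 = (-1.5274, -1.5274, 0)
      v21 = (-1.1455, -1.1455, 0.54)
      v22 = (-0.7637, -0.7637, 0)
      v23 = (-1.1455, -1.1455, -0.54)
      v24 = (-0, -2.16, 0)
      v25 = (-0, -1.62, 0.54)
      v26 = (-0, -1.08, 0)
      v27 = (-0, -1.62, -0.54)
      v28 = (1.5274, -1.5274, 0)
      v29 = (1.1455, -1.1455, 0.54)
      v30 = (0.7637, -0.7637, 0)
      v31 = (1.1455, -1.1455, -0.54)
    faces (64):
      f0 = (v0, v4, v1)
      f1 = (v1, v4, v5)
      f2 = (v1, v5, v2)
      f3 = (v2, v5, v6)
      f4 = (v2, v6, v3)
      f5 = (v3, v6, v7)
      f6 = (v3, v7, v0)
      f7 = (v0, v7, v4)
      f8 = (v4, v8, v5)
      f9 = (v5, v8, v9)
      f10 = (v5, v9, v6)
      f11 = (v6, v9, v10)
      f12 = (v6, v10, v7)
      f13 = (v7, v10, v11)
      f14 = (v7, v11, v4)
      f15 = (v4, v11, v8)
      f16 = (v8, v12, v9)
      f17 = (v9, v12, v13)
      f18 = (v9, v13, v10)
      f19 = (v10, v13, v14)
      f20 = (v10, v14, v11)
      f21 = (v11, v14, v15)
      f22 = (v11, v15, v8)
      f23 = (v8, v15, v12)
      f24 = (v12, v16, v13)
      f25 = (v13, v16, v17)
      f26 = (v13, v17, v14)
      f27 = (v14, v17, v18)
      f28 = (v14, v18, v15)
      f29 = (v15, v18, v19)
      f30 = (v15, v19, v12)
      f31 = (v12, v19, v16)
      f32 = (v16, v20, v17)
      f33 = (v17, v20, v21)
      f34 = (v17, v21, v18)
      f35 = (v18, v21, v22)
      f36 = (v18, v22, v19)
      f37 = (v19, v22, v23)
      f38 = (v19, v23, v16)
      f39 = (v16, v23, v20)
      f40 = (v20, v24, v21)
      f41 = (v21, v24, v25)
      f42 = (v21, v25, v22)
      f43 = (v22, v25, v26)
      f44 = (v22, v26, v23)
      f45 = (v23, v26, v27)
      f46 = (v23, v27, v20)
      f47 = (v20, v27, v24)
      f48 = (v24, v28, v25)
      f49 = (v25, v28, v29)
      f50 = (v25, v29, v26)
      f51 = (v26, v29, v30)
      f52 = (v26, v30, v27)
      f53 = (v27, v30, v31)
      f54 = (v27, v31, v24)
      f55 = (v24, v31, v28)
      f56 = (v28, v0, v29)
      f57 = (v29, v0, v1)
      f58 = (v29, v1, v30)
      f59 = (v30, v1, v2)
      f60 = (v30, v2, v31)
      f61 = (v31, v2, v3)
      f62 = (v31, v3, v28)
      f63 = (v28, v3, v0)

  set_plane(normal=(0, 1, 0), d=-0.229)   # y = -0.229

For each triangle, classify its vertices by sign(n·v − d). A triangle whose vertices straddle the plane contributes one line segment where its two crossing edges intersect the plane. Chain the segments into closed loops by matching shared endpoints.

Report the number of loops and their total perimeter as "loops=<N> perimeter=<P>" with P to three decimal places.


Straddling triangles (16 of 64):
  (v16,v20,v17) [+-+] → (-2.06516, -0.229, 0)–(-1.60612, -0.229, 0.459039)  len=0.6492
  (v17,v20,v21) [+--] → (-1.60612, -0.229, 0.459039)–(-1.52514, -0.229, 0.54)  len=0.1145
  (v17,v21,v18) [+-+] → (-1.52514, -0.229, 0.54)–(-1.09309, -0.229, 0.107953)  len=0.6110
  (v18,v21,v22) [+--] → (-1.09309, -0.229, 0.107953)–(-0.985156, -0.229, 0)  len=0.1527
  (v18,v22,v19) [+-+] → (-0.985156, -0.229, 0)–(-1.36323, -0.229, -0.378078)  len=0.5347
  (v19,v22,v23) [+--] → (-1.36323, -0.229, -0.378078)–(-1.52514, -0.229, -0.54)  len=0.2290
  (v19,v23,v16) [+-+] → (-1.52514, -0.229, -0.54)–(-1.95719, -0.229, -0.107953)  len=0.6110
  (v16,v23,v20) [+--] → (-1.95719, -0.229, -0.107953)–(-2.06516, -0.229, 0)  len=0.1527
  (v28,v0,v29) [-+-] → (2.06516, -0.229, 0)–(1.95719, -0.229, 0.107953)  len=0.1527
  (v29,v0,v1) [-++] → (1.95719, -0.229, 0.107953)–(1.52514, -0.229, 0.54)  len=0.6110
  (v29,v1,v30) [-+-] → (1.52514, -0.229, 0.54)–(1.36323, -0.229, 0.378078)  len=0.2290
  (v30,v1,v2) [-++] → (1.36323, -0.229, 0.378078)–(0.985156, -0.229, 0)  len=0.5347
  (v30,v2,v31) [-+-] → (0.985156, -0.229, 0)–(1.09309, -0.229, -0.107953)  len=0.1527
  (v31,v2,v3) [-++] → (1.09309, -0.229, -0.107953)–(1.52514, -0.229, -0.54)  len=0.6110
  (v31,v3,v28) [-+-] → (1.52514, -0.229, -0.54)–(1.60612, -0.229, -0.459039)  len=0.1145
  (v28,v3,v0) [-++] → (1.60612, -0.229, -0.459039)–(2.06516, -0.229, 0)  len=0.6492

Chained into 2 loop(s):
  loop 1: 8 segments, perimeter = 3.0547
  loop 2: 8 segments, perimeter = 3.0547
Total perimeter = 6.109

loops=2 perimeter=6.109


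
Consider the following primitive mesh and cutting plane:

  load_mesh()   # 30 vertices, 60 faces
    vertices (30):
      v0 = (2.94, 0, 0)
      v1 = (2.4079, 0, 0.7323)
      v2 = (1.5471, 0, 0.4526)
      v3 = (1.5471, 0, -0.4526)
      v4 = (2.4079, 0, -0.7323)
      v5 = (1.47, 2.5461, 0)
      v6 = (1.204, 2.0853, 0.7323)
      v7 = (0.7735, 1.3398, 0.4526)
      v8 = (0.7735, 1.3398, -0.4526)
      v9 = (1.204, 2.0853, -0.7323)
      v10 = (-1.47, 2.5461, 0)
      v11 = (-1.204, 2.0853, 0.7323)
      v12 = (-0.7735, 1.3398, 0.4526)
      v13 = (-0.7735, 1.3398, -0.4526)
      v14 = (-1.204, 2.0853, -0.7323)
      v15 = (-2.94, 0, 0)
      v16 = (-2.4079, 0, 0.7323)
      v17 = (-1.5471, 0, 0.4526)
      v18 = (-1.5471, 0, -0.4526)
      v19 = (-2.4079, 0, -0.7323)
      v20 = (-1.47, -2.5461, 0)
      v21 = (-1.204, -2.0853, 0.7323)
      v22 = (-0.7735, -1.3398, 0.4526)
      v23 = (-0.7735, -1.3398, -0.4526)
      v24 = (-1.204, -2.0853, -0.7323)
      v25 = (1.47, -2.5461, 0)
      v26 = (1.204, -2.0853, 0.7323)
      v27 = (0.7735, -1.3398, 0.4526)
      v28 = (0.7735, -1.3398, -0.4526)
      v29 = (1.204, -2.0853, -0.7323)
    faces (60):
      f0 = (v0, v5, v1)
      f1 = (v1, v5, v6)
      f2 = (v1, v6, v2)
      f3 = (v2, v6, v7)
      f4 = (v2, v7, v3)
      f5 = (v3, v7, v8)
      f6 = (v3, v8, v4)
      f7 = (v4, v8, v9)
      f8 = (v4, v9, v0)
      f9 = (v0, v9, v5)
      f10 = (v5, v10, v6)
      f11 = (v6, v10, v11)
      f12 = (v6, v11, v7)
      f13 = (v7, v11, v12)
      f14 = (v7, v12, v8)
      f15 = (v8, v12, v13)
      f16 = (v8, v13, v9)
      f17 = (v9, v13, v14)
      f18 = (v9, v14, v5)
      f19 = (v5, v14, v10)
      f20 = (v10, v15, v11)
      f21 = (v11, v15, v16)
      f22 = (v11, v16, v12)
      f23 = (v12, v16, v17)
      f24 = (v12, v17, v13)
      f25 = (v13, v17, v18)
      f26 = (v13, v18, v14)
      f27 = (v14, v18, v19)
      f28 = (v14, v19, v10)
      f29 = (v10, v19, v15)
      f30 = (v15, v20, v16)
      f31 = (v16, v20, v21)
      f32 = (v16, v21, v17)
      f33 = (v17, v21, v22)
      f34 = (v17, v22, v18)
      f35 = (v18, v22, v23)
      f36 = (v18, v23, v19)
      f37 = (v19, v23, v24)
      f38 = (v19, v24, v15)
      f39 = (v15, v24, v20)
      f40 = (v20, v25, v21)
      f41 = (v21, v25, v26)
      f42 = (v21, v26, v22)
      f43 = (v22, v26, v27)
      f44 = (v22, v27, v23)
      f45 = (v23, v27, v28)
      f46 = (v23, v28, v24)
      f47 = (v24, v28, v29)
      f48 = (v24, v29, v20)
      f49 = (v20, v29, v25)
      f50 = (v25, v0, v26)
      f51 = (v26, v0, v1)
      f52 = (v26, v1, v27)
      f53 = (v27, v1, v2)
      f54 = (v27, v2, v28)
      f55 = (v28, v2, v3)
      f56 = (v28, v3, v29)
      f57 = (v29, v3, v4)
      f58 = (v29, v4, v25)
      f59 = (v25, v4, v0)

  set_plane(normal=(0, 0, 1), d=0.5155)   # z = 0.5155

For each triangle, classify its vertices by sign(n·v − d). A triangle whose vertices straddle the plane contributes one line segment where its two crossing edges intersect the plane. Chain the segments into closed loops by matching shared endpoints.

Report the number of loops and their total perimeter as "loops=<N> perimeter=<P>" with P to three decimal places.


loops=2 perimeter=25.837

Straddling triangles (24 of 60):
  (v0,v5,v1) [--+] → (2.13023, 0.753782, 0.5155)–(2.56543, 0, 0.5155)  len=0.8704
  (v1,v5,v6) [+-+] → (2.13023, 0.753782, 0.5155)–(1.28275, 2.22172, 0.5155)  len=1.6950
  (v1,v6,v2) [++-] → (1.46994, 0.46895, 0.5155)–(1.74068, 0, 0.5155)  len=0.5415
  (v2,v6,v7) [-+-] → (1.46994, 0.46895, 0.5155)–(0.870312, 1.50745, 0.5155)  len=1.1992
  (v5,v10,v6) [--+] → (0.412353, 2.22172, 0.5155)–(1.28275, 2.22172, 0.5155)  len=0.8704
  (v6,v10,v11) [+-+] → (0.412353, 2.22172, 0.5155)–(-1.28275, 2.22172, 0.5155)  len=1.6951
  (v6,v11,v7) [++-] → (0.328792, 1.50745, 0.5155)–(0.870312, 1.50745, 0.5155)  len=0.5415
  (v7,v11,v12) [-+-] → (0.328792, 1.50745, 0.5155)–(-0.870312, 1.50745, 0.5155)  len=1.1991
  (v10,v15,v11) [--+] → (-1.71795, 1.46794, 0.5155)–(-1.28275, 2.22172, 0.5155)  len=0.8704
  (v11,v15,v16) [+-+] → (-1.71795, 1.46794, 0.5155)–(-2.56543, 0, 0.5155)  len=1.6950
  (v11,v16,v12) [++-] → (-1.14105, 1.0385, 0.5155)–(-0.870312, 1.50745, 0.5155)  len=0.5415
  (v12,v16,v17) [-+-] → (-1.14105, 1.0385, 0.5155)–(-1.74068, 0, 0.5155)  len=1.1992
  (v15,v20,v16) [--+] → (-2.13023, -0.753782, 0.5155)–(-2.56543, 0, 0.5155)  len=0.8704
  (v16,v20,v21) [+-+] → (-2.13023, -0.753782, 0.5155)–(-1.28275, -2.22172, 0.5155)  len=1.6950
  (v16,v21,v17) [++-] → (-1.46994, -0.46895, 0.5155)–(-1.74068, 0, 0.5155)  len=0.5415
  (v17,v21,v22) [-+-] → (-1.46994, -0.46895, 0.5155)–(-0.870312, -1.50745, 0.5155)  len=1.1992
  (v20,v25,v21) [--+] → (-0.412353, -2.22172, 0.5155)–(-1.28275, -2.22172, 0.5155)  len=0.8704
  (v21,v25,v26) [+-+] → (-0.412353, -2.22172, 0.5155)–(1.28275, -2.22172, 0.5155)  len=1.6951
  (v21,v26,v22) [++-] → (-0.328792, -1.50745, 0.5155)–(-0.870312, -1.50745, 0.5155)  len=0.5415
  (v22,v26,v27) [-+-] → (-0.328792, -1.50745, 0.5155)–(0.870312, -1.50745, 0.5155)  len=1.1991
  (v25,v0,v26) [--+] → (1.71795, -1.46794, 0.5155)–(1.28275, -2.22172, 0.5155)  len=0.8704
  (v26,v0,v1) [+-+] → (1.71795, -1.46794, 0.5155)–(2.56543, 0, 0.5155)  len=1.6950
  (v26,v1,v27) [++-] → (1.14105, -1.0385, 0.5155)–(0.870312, -1.50745, 0.5155)  len=0.5415
  (v27,v1,v2) [-+-] → (1.14105, -1.0385, 0.5155)–(1.74068, 0, 0.5155)  len=1.1992

Chained into 2 loop(s):
  loop 1: 12 segments, perimeter = 15.3926
  loop 2: 12 segments, perimeter = 10.4439
Total perimeter = 25.837


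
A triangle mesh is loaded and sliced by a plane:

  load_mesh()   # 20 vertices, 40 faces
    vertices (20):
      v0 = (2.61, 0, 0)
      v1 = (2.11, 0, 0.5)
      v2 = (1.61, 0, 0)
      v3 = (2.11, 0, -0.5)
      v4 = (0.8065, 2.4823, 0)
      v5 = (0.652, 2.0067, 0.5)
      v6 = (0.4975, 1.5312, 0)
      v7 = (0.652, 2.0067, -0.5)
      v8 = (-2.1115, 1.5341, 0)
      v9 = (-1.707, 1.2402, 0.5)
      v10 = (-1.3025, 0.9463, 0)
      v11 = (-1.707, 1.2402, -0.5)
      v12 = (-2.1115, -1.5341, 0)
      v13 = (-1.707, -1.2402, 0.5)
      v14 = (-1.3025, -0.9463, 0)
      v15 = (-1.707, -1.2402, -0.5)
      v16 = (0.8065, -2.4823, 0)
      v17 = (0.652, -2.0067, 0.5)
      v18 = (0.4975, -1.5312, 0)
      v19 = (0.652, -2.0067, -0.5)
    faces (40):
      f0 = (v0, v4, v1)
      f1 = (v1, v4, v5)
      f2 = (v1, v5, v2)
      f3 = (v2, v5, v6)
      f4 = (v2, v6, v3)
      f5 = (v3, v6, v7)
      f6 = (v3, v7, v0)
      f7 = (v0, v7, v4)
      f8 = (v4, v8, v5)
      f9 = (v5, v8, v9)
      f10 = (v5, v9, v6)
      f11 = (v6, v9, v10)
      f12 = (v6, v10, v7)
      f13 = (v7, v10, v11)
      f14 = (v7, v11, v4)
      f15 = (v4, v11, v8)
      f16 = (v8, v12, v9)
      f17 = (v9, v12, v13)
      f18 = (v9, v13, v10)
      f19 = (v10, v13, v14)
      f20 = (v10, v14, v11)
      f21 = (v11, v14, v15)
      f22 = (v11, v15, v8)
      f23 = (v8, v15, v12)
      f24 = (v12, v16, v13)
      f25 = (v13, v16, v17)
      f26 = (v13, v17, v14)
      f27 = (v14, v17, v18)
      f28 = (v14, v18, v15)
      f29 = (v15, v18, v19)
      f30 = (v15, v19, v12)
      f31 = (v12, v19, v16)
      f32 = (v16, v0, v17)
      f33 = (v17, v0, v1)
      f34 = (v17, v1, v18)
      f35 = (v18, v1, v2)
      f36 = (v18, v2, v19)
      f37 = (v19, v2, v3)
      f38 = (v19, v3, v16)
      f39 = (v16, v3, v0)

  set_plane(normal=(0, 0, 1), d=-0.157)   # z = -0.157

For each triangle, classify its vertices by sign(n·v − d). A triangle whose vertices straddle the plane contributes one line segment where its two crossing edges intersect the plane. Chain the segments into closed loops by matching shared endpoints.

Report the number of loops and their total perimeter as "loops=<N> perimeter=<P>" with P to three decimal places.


Straddling triangles (20 of 40):
  (v2,v6,v3) [++-] → (1.00382, 1.0504, -0.157)–(1.767, 0, -0.157)  len=1.2984
  (v3,v6,v7) [-+-] → (1.00383, 1.0504, -0.157)–(0.546013, 1.68051, -0.157)  len=0.7789
  (v3,v7,v0) [--+] → (1.99519, 0.630104, -0.157)–(2.453, 0, -0.157)  len=0.7789
  (v0,v7,v4) [+-+] → (1.99519, 0.630104, -0.157)–(0.757987, 2.33296, -0.157)  len=2.1048
  (v6,v10,v7) [++-] → (-0.688787, 1.27927, -0.157)–(0.546013, 1.68051, -0.157)  len=1.2984
  (v7,v10,v11) [-+-] → (-0.688787, 1.27927, -0.157)–(-1.42951, 1.03858, -0.157)  len=0.7788
  (v7,v11,v4) [--+] → (0.017261, 2.09228, -0.157)–(0.757987, 2.33296, -0.157)  len=0.7788
  (v4,v11,v8) [+-+] → (0.017261, 2.09228, -0.157)–(-1.98449, 1.44182, -0.157)  len=2.1048
  (v10,v14,v11) [++-] → (-1.42951, -0.259739, -0.157)–(-1.42951, 1.03858, -0.157)  len=1.2983
  (v11,v14,v15) [-+-] → (-1.42951, -0.259739, -0.157)–(-1.42951, -1.03858, -0.157)  len=0.7788
  (v11,v15,v8) [--+] → (-1.98449, 0.66297, -0.157)–(-1.98449, 1.44182, -0.157)  len=0.7788
  (v8,v15,v12) [+-+] → (-1.98449, 0.66297, -0.157)–(-1.98449, -1.44182, -0.157)  len=2.1048
  (v14,v18,v15) [++-] → (-0.194713, -1.43983, -0.157)–(-1.42951, -1.03858, -0.157)  len=1.2984
  (v15,v18,v19) [-+-] → (-0.194713, -1.43983, -0.157)–(0.546013, -1.68051, -0.157)  len=0.7788
  (v15,v19,v12) [--+] → (-1.24376, -1.6825, -0.157)–(-1.98449, -1.44182, -0.157)  len=0.7788
  (v12,v19,v16) [+-+] → (-1.24376, -1.6825, -0.157)–(0.757987, -2.33296, -0.157)  len=2.1048
  (v18,v2,v19) [++-] → (1.30919, -0.630104, -0.157)–(0.546013, -1.68051, -0.157)  len=1.2984
  (v19,v2,v3) [-+-] → (1.30919, -0.630104, -0.157)–(1.767, 0, -0.157)  len=0.7789
  (v19,v3,v16) [--+] → (1.2158, -1.70286, -0.157)–(0.757987, -2.33296, -0.157)  len=0.7789
  (v16,v3,v0) [+-+] → (1.2158, -1.70286, -0.157)–(2.453, 0, -0.157)  len=2.1048

Chained into 2 loop(s):
  loop 1: 10 segments, perimeter = 10.3860
  loop 2: 10 segments, perimeter = 14.4183
Total perimeter = 24.804

loops=2 perimeter=24.804
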